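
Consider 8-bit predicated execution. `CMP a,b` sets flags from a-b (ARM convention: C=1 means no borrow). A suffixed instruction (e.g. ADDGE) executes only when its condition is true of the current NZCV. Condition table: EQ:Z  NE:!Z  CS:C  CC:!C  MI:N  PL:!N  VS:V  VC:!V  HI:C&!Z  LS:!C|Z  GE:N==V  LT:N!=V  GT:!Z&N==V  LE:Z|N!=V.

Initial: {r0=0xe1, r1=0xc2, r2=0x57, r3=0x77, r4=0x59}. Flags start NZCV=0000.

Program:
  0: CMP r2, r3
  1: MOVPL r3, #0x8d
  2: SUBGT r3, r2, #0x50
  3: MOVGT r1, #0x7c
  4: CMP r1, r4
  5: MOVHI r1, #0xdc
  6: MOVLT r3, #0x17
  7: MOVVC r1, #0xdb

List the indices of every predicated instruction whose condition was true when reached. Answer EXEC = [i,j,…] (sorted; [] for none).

EXEC = [5,6]

0: ✓ CMP  NZCV=1000
1: · MOVPL
2: · SUBGT
3: · MOVGT
4: ✓ CMP  NZCV=0011
5: ✓ MOVHI  r1←0xdc
6: ✓ MOVLT  r3←0x17
7: · MOVVC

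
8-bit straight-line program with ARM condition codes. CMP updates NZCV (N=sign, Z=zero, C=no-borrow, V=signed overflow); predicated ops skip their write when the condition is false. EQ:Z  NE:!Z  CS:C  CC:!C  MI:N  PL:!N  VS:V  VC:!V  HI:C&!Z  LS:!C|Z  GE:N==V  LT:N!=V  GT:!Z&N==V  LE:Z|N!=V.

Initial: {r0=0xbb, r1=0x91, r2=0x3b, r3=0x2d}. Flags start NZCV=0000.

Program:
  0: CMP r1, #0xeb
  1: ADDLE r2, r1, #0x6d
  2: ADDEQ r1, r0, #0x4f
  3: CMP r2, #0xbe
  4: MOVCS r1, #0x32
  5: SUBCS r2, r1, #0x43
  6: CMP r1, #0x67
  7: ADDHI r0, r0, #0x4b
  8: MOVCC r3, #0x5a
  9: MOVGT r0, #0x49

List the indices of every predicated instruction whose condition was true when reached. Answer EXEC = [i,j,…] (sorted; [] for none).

EXEC = [1,4,5,8]

0: ✓ CMP  NZCV=1000
1: ✓ ADDLE  r2←0xfe
2: · ADDEQ
3: ✓ CMP  NZCV=0010
4: ✓ MOVCS  r1←0x32
5: ✓ SUBCS  r2←0xef
6: ✓ CMP  NZCV=1000
7: · ADDHI
8: ✓ MOVCC  r3←0x5a
9: · MOVGT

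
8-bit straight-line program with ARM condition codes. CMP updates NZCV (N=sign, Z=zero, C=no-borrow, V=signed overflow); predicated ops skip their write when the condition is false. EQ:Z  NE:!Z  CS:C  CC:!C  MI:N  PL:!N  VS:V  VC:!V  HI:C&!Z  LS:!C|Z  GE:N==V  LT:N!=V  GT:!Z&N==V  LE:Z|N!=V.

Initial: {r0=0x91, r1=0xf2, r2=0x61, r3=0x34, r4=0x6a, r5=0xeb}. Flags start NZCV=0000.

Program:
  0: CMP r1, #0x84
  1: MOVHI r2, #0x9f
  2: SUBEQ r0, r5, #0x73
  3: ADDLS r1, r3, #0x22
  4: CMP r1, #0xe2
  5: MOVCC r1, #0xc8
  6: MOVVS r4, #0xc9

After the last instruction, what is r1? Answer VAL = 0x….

[0] flags=0010 → (cmp)
[1] flags=0010 HI?T → r2=0x9f
[2] flags=0010 EQ?F → skip
[3] flags=0010 LS?F → skip
[4] flags=0010 → (cmp)
[5] flags=0010 CC?F → skip
[6] flags=0010 VS?F → skip

VAL = 0xf2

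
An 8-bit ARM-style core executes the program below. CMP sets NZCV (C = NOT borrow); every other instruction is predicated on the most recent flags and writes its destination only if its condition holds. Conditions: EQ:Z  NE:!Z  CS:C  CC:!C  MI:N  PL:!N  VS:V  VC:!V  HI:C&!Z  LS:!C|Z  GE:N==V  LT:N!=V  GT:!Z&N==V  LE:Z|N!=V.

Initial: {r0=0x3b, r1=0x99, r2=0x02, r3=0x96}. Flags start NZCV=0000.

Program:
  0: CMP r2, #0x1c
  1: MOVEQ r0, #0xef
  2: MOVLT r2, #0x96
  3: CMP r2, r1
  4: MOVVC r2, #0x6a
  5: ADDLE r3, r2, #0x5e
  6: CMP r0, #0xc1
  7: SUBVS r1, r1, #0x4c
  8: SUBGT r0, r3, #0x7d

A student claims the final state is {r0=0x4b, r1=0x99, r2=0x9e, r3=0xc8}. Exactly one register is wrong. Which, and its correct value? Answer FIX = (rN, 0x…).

FIX = (r2, 0x6a)

[0] flags=1000 → (cmp)
[1] flags=1000 EQ?F → skip
[2] flags=1000 LT?T → r2=0x96
[3] flags=1000 → (cmp)
[4] flags=1000 VC?T → r2=0x6a
[5] flags=1000 LE?T → r3=0xc8
[6] flags=0000 → (cmp)
[7] flags=0000 VS?F → skip
[8] flags=0000 GT?T → r0=0x4b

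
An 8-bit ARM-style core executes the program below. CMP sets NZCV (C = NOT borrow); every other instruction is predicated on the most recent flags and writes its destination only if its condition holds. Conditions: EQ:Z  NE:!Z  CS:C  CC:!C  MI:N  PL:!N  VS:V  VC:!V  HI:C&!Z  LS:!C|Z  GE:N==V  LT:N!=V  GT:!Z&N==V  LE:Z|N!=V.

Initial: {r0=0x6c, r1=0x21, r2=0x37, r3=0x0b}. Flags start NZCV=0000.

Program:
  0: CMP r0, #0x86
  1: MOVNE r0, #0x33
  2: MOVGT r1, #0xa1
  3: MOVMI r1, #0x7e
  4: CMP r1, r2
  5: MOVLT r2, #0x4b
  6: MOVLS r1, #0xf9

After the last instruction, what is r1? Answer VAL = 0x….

VAL = 0x7e

[0] flags=1001 → (cmp)
[1] flags=1001 NE?T → r0=0x33
[2] flags=1001 GT?T → r1=0xa1
[3] flags=1001 MI?T → r1=0x7e
[4] flags=0010 → (cmp)
[5] flags=0010 LT?F → skip
[6] flags=0010 LS?F → skip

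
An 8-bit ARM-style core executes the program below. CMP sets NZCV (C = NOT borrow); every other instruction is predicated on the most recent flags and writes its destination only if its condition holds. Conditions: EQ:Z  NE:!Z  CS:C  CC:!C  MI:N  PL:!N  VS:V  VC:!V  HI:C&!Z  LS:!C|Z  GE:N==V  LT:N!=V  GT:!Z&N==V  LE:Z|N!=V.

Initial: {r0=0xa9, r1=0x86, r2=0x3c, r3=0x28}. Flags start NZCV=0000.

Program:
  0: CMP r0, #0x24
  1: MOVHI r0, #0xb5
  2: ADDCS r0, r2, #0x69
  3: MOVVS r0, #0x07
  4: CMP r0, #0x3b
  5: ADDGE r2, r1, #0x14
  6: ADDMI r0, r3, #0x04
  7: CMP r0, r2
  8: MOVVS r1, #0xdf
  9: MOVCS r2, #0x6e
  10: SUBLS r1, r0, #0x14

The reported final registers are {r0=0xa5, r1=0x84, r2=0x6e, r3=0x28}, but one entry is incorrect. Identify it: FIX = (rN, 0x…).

0: ✓ CMP  NZCV=1010
1: ✓ MOVHI  r0←0xb5
2: ✓ ADDCS  r0←0xa5
3: · MOVVS
4: ✓ CMP  NZCV=0011
5: · ADDGE
6: · ADDMI
7: ✓ CMP  NZCV=0011
8: ✓ MOVVS  r1←0xdf
9: ✓ MOVCS  r2←0x6e
10: · SUBLS

FIX = (r1, 0xdf)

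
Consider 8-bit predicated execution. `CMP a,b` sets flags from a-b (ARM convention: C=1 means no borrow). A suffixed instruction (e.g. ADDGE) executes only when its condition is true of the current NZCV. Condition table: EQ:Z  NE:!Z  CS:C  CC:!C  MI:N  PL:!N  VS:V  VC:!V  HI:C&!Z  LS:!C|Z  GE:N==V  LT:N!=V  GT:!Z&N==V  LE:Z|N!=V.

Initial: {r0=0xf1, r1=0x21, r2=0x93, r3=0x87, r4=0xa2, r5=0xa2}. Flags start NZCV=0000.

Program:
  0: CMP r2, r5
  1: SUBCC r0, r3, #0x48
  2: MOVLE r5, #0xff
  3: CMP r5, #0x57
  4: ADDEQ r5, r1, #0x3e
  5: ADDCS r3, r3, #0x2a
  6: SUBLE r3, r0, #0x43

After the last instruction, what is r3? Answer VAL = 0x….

[0] flags=1000 → (cmp)
[1] flags=1000 CC?T → r0=0x3f
[2] flags=1000 LE?T → r5=0xff
[3] flags=1010 → (cmp)
[4] flags=1010 EQ?F → skip
[5] flags=1010 CS?T → r3=0xb1
[6] flags=1010 LE?T → r3=0xfc

VAL = 0xfc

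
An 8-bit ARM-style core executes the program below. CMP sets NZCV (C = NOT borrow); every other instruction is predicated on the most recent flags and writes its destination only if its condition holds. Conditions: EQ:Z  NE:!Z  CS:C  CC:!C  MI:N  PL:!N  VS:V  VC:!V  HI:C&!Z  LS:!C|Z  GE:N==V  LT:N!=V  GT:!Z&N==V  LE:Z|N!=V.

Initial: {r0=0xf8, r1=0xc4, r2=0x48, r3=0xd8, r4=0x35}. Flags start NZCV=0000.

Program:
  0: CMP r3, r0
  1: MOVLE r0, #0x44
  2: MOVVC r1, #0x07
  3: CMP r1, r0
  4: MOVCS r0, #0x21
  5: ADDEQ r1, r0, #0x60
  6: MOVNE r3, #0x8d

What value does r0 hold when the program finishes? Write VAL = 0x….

[0] flags=1000 → (cmp)
[1] flags=1000 LE?T → r0=0x44
[2] flags=1000 VC?T → r1=0x07
[3] flags=1000 → (cmp)
[4] flags=1000 CS?F → skip
[5] flags=1000 EQ?F → skip
[6] flags=1000 NE?T → r3=0x8d

VAL = 0x44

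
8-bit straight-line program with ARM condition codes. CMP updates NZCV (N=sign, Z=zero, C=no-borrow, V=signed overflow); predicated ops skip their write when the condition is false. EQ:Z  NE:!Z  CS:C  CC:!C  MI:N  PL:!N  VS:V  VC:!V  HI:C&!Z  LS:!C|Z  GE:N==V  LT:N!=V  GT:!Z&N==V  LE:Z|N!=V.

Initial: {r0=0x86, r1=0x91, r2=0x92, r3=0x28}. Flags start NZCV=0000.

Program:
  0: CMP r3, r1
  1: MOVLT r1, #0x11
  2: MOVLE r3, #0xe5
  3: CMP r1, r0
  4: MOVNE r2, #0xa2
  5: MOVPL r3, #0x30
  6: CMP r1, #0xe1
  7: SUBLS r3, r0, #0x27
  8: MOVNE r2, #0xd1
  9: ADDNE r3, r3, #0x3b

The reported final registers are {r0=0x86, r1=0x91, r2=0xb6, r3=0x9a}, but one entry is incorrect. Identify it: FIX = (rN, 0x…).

FIX = (r2, 0xd1)

[0] flags=1001 → (cmp)
[1] flags=1001 LT?F → skip
[2] flags=1001 LE?F → skip
[3] flags=0010 → (cmp)
[4] flags=0010 NE?T → r2=0xa2
[5] flags=0010 PL?T → r3=0x30
[6] flags=1000 → (cmp)
[7] flags=1000 LS?T → r3=0x5f
[8] flags=1000 NE?T → r2=0xd1
[9] flags=1000 NE?T → r3=0x9a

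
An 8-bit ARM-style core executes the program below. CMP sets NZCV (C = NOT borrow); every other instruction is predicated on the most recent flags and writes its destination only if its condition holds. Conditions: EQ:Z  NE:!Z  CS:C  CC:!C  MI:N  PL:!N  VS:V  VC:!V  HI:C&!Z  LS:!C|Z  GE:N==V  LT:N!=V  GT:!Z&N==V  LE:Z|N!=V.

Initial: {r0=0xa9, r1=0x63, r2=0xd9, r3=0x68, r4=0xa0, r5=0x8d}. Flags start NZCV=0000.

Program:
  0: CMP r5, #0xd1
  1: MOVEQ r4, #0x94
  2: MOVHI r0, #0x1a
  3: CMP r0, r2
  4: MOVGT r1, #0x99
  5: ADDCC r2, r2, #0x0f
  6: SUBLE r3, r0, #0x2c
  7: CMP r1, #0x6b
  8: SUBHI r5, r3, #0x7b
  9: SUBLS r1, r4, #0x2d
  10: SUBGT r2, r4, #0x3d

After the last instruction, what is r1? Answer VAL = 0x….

VAL = 0x73

0: ✓ CMP  NZCV=1000
1: · MOVEQ
2: · MOVHI
3: ✓ CMP  NZCV=1000
4: · MOVGT
5: ✓ ADDCC  r2←0xe8
6: ✓ SUBLE  r3←0x7d
7: ✓ CMP  NZCV=1000
8: · SUBHI
9: ✓ SUBLS  r1←0x73
10: · SUBGT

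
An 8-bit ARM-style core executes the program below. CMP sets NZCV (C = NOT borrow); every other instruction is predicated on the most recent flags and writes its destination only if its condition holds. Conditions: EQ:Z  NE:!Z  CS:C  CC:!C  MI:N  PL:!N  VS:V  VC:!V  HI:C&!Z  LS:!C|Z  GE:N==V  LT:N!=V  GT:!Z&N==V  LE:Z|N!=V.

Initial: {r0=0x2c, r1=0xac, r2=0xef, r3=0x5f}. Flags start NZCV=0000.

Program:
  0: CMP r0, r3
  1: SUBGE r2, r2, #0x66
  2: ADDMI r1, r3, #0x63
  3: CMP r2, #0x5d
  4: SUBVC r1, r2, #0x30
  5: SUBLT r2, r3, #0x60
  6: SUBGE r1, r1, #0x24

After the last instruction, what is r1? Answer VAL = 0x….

VAL = 0xbf

0: ✓ CMP  NZCV=1000
1: · SUBGE
2: ✓ ADDMI  r1←0xc2
3: ✓ CMP  NZCV=1010
4: ✓ SUBVC  r1←0xbf
5: ✓ SUBLT  r2←0xff
6: · SUBGE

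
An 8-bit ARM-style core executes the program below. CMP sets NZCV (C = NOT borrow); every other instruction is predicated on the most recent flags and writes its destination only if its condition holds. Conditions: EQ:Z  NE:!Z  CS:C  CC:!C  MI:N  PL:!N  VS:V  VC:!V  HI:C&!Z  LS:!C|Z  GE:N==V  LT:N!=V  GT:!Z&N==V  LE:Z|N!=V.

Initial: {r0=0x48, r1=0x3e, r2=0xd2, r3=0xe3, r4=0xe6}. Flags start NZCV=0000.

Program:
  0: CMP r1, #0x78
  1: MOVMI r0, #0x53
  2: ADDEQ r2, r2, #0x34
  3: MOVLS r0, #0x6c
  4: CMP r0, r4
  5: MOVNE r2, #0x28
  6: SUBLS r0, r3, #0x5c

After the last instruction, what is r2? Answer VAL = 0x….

VAL = 0x28

0: ✓ CMP  NZCV=1000
1: ✓ MOVMI  r0←0x53
2: · ADDEQ
3: ✓ MOVLS  r0←0x6c
4: ✓ CMP  NZCV=1001
5: ✓ MOVNE  r2←0x28
6: ✓ SUBLS  r0←0x87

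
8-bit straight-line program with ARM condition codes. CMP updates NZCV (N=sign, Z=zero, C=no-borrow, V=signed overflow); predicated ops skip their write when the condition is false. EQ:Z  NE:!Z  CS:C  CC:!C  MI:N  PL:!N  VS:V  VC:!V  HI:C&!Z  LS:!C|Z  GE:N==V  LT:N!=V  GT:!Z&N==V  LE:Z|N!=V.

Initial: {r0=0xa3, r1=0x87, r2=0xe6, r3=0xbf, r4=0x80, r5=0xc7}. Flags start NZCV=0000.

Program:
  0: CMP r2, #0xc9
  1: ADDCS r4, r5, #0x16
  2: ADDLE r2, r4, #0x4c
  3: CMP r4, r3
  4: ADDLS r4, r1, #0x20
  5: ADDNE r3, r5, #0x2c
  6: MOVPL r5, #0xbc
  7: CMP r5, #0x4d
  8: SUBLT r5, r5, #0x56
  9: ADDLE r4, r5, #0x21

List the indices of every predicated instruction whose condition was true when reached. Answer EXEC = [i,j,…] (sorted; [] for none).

[0] flags=0010 → (cmp)
[1] flags=0010 CS?T → r4=0xdd
[2] flags=0010 LE?F → skip
[3] flags=0010 → (cmp)
[4] flags=0010 LS?F → skip
[5] flags=0010 NE?T → r3=0xf3
[6] flags=0010 PL?T → r5=0xbc
[7] flags=0011 → (cmp)
[8] flags=0011 LT?T → r5=0x66
[9] flags=0011 LE?T → r4=0x87

EXEC = [1,5,6,8,9]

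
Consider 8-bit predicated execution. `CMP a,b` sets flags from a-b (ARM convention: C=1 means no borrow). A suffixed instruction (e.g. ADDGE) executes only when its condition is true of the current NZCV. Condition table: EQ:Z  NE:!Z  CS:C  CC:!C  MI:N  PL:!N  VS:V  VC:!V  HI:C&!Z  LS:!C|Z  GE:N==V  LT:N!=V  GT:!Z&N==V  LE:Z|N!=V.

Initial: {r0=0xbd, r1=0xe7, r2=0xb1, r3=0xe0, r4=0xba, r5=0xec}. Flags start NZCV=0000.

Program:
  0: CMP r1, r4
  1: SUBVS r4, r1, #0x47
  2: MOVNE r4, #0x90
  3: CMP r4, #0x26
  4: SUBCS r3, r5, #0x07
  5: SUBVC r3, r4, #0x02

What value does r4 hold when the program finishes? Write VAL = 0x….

[0] flags=0010 → (cmp)
[1] flags=0010 VS?F → skip
[2] flags=0010 NE?T → r4=0x90
[3] flags=0011 → (cmp)
[4] flags=0011 CS?T → r3=0xe5
[5] flags=0011 VC?F → skip

VAL = 0x90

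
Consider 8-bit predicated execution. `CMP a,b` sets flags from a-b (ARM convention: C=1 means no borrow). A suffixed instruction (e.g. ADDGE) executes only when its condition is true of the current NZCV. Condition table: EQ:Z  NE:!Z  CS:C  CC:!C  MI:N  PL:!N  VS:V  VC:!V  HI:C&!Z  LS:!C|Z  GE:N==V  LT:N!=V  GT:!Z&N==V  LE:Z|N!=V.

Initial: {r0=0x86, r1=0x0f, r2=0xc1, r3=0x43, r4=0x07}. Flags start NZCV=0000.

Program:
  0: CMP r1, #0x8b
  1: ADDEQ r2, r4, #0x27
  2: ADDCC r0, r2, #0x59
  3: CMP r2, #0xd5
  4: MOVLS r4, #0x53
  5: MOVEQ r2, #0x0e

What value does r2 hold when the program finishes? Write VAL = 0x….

0: ✓ CMP  NZCV=1001
1: · ADDEQ
2: ✓ ADDCC  r0←0x1a
3: ✓ CMP  NZCV=1000
4: ✓ MOVLS  r4←0x53
5: · MOVEQ

VAL = 0xc1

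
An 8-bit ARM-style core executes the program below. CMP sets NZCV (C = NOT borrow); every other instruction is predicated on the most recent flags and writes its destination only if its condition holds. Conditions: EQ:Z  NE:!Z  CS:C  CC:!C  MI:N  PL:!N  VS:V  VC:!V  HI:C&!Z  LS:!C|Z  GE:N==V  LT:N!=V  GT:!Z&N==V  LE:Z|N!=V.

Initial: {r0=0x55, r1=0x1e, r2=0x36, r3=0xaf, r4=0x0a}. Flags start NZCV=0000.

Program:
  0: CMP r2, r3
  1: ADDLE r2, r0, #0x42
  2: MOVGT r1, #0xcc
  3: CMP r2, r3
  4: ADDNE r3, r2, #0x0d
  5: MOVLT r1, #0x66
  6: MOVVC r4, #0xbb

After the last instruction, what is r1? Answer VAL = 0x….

VAL = 0xcc

0: ✓ CMP  NZCV=1001
1: · ADDLE
2: ✓ MOVGT  r1←0xcc
3: ✓ CMP  NZCV=1001
4: ✓ ADDNE  r3←0x43
5: · MOVLT
6: · MOVVC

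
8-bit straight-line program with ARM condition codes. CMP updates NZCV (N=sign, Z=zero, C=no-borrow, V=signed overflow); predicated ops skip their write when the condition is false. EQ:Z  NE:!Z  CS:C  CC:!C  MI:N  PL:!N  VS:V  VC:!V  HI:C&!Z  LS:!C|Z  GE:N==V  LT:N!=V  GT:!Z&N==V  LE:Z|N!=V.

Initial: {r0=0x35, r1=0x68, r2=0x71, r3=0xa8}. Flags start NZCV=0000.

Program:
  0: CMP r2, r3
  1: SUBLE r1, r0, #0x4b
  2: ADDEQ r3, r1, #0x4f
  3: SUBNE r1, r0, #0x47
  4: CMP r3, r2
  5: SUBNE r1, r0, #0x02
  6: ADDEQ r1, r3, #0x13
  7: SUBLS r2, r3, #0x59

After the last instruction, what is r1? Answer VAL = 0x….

0: ✓ CMP  NZCV=1001
1: · SUBLE
2: · ADDEQ
3: ✓ SUBNE  r1←0xee
4: ✓ CMP  NZCV=0011
5: ✓ SUBNE  r1←0x33
6: · ADDEQ
7: · SUBLS

VAL = 0x33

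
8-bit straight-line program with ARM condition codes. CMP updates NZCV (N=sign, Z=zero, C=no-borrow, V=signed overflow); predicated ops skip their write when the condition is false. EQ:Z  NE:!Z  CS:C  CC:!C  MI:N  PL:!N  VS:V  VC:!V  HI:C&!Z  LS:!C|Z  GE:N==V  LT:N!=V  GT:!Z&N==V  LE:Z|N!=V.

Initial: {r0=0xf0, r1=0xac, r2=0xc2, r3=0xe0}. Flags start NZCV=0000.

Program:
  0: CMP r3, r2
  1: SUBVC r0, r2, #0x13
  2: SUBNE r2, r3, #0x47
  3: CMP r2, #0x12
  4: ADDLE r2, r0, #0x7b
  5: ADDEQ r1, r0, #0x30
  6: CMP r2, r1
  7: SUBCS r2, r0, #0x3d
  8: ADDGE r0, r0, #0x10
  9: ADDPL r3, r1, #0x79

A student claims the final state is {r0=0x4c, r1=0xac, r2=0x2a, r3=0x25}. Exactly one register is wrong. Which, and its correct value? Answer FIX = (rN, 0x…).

FIX = (r0, 0xbf)

[0] flags=0010 → (cmp)
[1] flags=0010 VC?T → r0=0xaf
[2] flags=0010 NE?T → r2=0x99
[3] flags=1010 → (cmp)
[4] flags=1010 LE?T → r2=0x2a
[5] flags=1010 EQ?F → skip
[6] flags=0000 → (cmp)
[7] flags=0000 CS?F → skip
[8] flags=0000 GE?T → r0=0xbf
[9] flags=0000 PL?T → r3=0x25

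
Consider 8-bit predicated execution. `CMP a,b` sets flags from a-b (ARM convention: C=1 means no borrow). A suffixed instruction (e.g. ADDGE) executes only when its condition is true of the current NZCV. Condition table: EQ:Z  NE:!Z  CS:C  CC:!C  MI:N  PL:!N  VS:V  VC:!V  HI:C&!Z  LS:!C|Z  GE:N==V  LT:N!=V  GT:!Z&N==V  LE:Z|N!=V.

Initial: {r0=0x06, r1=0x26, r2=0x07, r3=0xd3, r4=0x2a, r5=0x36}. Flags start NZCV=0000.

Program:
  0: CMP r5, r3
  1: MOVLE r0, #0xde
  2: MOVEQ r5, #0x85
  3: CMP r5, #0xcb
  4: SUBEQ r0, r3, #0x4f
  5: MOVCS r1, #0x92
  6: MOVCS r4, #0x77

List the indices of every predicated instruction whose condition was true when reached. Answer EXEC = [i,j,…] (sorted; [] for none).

[0] flags=0000 → (cmp)
[1] flags=0000 LE?F → skip
[2] flags=0000 EQ?F → skip
[3] flags=0000 → (cmp)
[4] flags=0000 EQ?F → skip
[5] flags=0000 CS?F → skip
[6] flags=0000 CS?F → skip

EXEC = []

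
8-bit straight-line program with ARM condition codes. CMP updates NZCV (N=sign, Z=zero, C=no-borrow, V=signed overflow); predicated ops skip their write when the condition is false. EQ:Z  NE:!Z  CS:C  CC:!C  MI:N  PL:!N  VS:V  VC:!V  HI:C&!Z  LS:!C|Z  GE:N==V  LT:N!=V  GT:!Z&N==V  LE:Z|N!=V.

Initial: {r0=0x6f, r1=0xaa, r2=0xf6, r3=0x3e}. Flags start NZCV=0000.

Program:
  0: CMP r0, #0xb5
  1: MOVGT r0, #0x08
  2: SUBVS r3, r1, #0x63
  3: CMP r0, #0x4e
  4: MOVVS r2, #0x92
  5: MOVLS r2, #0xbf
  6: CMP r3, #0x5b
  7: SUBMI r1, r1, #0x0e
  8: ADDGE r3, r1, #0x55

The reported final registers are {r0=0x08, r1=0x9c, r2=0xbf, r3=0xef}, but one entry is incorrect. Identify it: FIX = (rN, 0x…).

0: ✓ CMP  NZCV=1001
1: ✓ MOVGT  r0←0x08
2: ✓ SUBVS  r3←0x47
3: ✓ CMP  NZCV=1000
4: · MOVVS
5: ✓ MOVLS  r2←0xbf
6: ✓ CMP  NZCV=1000
7: ✓ SUBMI  r1←0x9c
8: · ADDGE

FIX = (r3, 0x47)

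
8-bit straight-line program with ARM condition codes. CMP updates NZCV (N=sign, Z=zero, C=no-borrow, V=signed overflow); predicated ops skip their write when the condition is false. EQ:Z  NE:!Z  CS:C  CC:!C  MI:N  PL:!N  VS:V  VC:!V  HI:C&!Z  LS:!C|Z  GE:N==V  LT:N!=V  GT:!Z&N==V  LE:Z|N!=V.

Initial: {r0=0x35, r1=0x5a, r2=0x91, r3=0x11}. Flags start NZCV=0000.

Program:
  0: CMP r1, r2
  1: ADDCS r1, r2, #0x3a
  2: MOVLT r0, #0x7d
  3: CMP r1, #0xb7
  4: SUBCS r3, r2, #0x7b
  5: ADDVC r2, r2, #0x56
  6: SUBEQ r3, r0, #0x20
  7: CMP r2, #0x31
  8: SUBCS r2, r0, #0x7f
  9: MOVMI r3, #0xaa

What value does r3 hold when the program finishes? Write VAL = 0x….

VAL = 0x11

[0] flags=1001 → (cmp)
[1] flags=1001 CS?F → skip
[2] flags=1001 LT?F → skip
[3] flags=1001 → (cmp)
[4] flags=1001 CS?F → skip
[5] flags=1001 VC?F → skip
[6] flags=1001 EQ?F → skip
[7] flags=0011 → (cmp)
[8] flags=0011 CS?T → r2=0xb6
[9] flags=0011 MI?F → skip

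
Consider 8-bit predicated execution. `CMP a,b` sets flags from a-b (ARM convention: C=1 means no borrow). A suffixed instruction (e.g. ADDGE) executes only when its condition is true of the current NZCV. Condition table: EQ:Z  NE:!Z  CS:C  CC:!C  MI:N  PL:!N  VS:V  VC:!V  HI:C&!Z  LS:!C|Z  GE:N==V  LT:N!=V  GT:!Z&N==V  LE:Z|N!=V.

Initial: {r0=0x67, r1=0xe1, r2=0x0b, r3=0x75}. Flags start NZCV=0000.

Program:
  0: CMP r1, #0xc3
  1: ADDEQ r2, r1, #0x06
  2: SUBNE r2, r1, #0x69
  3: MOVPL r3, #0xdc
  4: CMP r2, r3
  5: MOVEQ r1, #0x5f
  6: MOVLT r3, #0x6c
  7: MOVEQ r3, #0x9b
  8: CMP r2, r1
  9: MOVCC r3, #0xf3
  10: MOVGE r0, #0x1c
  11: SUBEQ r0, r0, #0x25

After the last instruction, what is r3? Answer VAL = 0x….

[0] flags=0010 → (cmp)
[1] flags=0010 EQ?F → skip
[2] flags=0010 NE?T → r2=0x78
[3] flags=0010 PL?T → r3=0xdc
[4] flags=1001 → (cmp)
[5] flags=1001 EQ?F → skip
[6] flags=1001 LT?F → skip
[7] flags=1001 EQ?F → skip
[8] flags=1001 → (cmp)
[9] flags=1001 CC?T → r3=0xf3
[10] flags=1001 GE?T → r0=0x1c
[11] flags=1001 EQ?F → skip

VAL = 0xf3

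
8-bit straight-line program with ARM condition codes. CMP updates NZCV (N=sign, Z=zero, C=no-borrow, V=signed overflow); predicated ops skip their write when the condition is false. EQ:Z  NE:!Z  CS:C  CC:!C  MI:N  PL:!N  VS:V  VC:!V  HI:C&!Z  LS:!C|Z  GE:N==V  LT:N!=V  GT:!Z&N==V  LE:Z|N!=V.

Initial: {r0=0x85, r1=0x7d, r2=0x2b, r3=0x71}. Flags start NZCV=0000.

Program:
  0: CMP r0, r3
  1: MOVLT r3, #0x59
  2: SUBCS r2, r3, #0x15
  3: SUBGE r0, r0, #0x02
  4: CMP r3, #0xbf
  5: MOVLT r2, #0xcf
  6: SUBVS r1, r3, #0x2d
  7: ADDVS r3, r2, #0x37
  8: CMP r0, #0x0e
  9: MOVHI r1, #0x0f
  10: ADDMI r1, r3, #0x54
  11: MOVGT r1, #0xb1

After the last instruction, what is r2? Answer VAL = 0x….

VAL = 0x44

0: ✓ CMP  NZCV=0011
1: ✓ MOVLT  r3←0x59
2: ✓ SUBCS  r2←0x44
3: · SUBGE
4: ✓ CMP  NZCV=1001
5: · MOVLT
6: ✓ SUBVS  r1←0x2c
7: ✓ ADDVS  r3←0x7b
8: ✓ CMP  NZCV=0011
9: ✓ MOVHI  r1←0x0f
10: · ADDMI
11: · MOVGT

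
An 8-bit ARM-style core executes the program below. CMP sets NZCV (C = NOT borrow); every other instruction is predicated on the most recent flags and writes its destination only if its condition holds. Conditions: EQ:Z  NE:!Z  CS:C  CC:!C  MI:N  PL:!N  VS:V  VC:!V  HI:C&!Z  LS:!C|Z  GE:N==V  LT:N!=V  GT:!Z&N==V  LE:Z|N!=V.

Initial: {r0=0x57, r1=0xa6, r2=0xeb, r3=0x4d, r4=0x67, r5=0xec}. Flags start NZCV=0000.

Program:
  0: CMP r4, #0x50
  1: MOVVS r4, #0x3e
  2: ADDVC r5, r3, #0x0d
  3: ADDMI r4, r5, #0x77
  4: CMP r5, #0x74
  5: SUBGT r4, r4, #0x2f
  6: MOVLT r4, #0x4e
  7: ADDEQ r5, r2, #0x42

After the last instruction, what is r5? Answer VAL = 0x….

VAL = 0x5a

[0] flags=0010 → (cmp)
[1] flags=0010 VS?F → skip
[2] flags=0010 VC?T → r5=0x5a
[3] flags=0010 MI?F → skip
[4] flags=1000 → (cmp)
[5] flags=1000 GT?F → skip
[6] flags=1000 LT?T → r4=0x4e
[7] flags=1000 EQ?F → skip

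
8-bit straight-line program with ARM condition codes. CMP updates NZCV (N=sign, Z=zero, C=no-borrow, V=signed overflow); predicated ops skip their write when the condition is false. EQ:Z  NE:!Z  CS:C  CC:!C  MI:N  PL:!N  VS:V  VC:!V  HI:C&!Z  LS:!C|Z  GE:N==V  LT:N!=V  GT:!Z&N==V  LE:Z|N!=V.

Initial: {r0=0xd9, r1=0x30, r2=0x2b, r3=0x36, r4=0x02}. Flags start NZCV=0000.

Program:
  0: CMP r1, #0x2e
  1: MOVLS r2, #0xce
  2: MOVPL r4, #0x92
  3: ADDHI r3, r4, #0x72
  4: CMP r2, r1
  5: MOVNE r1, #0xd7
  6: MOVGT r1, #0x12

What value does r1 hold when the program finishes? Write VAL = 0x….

[0] flags=0010 → (cmp)
[1] flags=0010 LS?F → skip
[2] flags=0010 PL?T → r4=0x92
[3] flags=0010 HI?T → r3=0x04
[4] flags=1000 → (cmp)
[5] flags=1000 NE?T → r1=0xd7
[6] flags=1000 GT?F → skip

VAL = 0xd7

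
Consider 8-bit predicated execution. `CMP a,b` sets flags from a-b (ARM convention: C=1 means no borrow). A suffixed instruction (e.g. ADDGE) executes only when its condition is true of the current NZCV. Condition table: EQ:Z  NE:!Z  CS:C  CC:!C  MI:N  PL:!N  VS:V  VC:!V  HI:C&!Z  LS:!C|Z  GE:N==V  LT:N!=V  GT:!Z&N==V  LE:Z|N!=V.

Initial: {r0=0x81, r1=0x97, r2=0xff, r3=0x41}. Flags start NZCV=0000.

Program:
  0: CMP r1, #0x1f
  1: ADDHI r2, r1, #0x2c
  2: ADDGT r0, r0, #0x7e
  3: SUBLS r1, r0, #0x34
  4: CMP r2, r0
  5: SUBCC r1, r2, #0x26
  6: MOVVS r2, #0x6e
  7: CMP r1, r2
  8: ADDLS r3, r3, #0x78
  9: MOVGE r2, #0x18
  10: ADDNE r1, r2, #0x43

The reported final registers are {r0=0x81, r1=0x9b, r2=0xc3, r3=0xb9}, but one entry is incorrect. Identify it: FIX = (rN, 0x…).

[0] flags=0011 → (cmp)
[1] flags=0011 HI?T → r2=0xc3
[2] flags=0011 GT?F → skip
[3] flags=0011 LS?F → skip
[4] flags=0010 → (cmp)
[5] flags=0010 CC?F → skip
[6] flags=0010 VS?F → skip
[7] flags=1000 → (cmp)
[8] flags=1000 LS?T → r3=0xb9
[9] flags=1000 GE?F → skip
[10] flags=1000 NE?T → r1=0x06

FIX = (r1, 0x06)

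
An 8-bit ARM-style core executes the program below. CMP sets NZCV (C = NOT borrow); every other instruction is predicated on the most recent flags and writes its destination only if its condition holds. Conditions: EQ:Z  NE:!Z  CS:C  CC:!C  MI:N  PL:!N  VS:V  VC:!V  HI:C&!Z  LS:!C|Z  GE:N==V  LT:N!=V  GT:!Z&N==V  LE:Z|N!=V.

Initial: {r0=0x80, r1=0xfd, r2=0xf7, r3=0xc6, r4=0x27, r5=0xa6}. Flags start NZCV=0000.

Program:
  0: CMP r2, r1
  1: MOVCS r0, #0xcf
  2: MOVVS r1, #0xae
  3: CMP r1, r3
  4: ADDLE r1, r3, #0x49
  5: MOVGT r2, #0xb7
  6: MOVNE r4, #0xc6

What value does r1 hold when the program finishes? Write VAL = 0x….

VAL = 0xfd

0: ✓ CMP  NZCV=1000
1: · MOVCS
2: · MOVVS
3: ✓ CMP  NZCV=0010
4: · ADDLE
5: ✓ MOVGT  r2←0xb7
6: ✓ MOVNE  r4←0xc6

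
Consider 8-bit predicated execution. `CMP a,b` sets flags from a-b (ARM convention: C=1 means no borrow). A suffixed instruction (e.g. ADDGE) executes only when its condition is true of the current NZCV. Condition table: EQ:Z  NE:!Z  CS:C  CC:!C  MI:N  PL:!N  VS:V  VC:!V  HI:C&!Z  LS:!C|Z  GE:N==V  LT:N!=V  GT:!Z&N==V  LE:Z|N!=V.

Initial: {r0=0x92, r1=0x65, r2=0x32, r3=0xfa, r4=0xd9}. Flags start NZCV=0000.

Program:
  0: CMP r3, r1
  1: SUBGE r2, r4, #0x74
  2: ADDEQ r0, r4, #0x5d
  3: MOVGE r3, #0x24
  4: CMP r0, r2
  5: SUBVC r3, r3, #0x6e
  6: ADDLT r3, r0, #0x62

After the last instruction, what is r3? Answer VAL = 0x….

[0] flags=1010 → (cmp)
[1] flags=1010 GE?F → skip
[2] flags=1010 EQ?F → skip
[3] flags=1010 GE?F → skip
[4] flags=0011 → (cmp)
[5] flags=0011 VC?F → skip
[6] flags=0011 LT?T → r3=0xf4

VAL = 0xf4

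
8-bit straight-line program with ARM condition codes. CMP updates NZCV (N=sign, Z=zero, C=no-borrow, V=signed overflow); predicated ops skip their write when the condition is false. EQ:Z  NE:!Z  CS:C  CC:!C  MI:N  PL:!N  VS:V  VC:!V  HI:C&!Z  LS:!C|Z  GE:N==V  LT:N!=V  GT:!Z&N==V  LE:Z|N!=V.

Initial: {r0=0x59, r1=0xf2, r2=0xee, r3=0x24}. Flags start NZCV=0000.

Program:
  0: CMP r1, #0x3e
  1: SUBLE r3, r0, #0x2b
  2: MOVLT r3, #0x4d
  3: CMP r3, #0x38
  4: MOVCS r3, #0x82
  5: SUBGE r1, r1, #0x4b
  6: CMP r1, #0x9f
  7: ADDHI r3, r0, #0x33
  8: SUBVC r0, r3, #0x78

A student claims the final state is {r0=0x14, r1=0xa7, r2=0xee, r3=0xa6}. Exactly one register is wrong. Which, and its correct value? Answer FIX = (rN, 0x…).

FIX = (r3, 0x8c)

[0] flags=1010 → (cmp)
[1] flags=1010 LE?T → r3=0x2e
[2] flags=1010 LT?T → r3=0x4d
[3] flags=0010 → (cmp)
[4] flags=0010 CS?T → r3=0x82
[5] flags=0010 GE?T → r1=0xa7
[6] flags=0010 → (cmp)
[7] flags=0010 HI?T → r3=0x8c
[8] flags=0010 VC?T → r0=0x14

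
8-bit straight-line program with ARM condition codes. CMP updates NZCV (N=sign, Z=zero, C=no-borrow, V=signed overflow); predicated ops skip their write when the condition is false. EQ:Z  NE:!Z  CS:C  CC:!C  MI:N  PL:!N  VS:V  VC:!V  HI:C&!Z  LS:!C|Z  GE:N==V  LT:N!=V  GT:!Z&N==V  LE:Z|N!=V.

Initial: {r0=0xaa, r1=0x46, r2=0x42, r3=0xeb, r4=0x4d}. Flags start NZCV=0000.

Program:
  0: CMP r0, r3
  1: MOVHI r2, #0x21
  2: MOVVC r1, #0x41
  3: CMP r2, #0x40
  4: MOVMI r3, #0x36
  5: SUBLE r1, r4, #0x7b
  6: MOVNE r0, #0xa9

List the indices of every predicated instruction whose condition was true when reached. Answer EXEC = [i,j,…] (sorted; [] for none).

EXEC = [2,6]

[0] flags=1000 → (cmp)
[1] flags=1000 HI?F → skip
[2] flags=1000 VC?T → r1=0x41
[3] flags=0010 → (cmp)
[4] flags=0010 MI?F → skip
[5] flags=0010 LE?F → skip
[6] flags=0010 NE?T → r0=0xa9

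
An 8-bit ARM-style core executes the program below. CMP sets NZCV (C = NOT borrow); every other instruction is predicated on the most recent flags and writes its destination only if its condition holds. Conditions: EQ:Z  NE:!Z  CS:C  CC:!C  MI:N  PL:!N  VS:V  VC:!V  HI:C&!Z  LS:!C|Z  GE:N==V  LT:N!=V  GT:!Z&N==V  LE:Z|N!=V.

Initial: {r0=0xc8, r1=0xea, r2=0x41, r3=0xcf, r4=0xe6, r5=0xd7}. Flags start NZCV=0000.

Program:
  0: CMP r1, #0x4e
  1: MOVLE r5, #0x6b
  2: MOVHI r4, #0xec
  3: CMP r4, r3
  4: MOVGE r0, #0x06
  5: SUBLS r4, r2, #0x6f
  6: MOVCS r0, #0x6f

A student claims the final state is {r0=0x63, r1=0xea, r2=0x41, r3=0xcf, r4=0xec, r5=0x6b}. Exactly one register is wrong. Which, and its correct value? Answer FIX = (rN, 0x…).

FIX = (r0, 0x6f)

[0] flags=1010 → (cmp)
[1] flags=1010 LE?T → r5=0x6b
[2] flags=1010 HI?T → r4=0xec
[3] flags=0010 → (cmp)
[4] flags=0010 GE?T → r0=0x06
[5] flags=0010 LS?F → skip
[6] flags=0010 CS?T → r0=0x6f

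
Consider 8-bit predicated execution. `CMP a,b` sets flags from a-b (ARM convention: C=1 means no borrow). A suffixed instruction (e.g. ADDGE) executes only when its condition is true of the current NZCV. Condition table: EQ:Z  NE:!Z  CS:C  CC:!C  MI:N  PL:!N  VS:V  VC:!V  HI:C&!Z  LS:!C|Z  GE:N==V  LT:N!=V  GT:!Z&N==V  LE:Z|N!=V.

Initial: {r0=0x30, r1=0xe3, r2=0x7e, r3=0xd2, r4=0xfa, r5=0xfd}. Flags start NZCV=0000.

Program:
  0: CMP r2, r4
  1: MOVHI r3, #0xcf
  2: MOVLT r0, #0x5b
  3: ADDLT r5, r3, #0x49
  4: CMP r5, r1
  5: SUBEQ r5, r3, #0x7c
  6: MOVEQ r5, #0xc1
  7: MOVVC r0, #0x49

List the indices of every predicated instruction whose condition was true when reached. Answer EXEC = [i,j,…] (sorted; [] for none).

EXEC = [7]

[0] flags=1001 → (cmp)
[1] flags=1001 HI?F → skip
[2] flags=1001 LT?F → skip
[3] flags=1001 LT?F → skip
[4] flags=0010 → (cmp)
[5] flags=0010 EQ?F → skip
[6] flags=0010 EQ?F → skip
[7] flags=0010 VC?T → r0=0x49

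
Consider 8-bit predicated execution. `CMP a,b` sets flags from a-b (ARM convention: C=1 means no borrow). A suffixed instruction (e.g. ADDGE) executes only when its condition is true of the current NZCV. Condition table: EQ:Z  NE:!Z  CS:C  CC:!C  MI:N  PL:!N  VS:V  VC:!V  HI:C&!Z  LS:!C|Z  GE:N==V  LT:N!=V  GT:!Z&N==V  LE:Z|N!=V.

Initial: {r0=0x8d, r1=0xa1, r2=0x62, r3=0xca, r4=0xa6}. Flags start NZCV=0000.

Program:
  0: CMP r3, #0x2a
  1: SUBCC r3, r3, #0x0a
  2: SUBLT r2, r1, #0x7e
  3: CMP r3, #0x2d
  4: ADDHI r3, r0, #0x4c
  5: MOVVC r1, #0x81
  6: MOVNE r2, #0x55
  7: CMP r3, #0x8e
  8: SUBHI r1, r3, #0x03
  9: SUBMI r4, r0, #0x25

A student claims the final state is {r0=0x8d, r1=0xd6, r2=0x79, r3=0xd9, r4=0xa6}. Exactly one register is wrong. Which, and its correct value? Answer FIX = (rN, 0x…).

0: ✓ CMP  NZCV=1010
1: · SUBCC
2: ✓ SUBLT  r2←0x23
3: ✓ CMP  NZCV=1010
4: ✓ ADDHI  r3←0xd9
5: ✓ MOVVC  r1←0x81
6: ✓ MOVNE  r2←0x55
7: ✓ CMP  NZCV=0010
8: ✓ SUBHI  r1←0xd6
9: · SUBMI

FIX = (r2, 0x55)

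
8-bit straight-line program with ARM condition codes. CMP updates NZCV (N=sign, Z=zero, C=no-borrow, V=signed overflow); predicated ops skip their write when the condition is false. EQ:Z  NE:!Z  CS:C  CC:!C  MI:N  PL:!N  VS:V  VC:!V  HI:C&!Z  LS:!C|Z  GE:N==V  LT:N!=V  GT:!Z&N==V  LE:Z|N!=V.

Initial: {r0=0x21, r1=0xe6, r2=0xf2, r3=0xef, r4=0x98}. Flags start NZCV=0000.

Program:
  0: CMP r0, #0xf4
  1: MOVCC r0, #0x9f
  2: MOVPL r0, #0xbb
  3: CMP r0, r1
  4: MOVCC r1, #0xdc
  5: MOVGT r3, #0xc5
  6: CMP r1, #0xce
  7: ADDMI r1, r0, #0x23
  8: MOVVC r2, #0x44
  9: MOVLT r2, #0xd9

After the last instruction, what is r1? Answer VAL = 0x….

[0] flags=0000 → (cmp)
[1] flags=0000 CC?T → r0=0x9f
[2] flags=0000 PL?T → r0=0xbb
[3] flags=1000 → (cmp)
[4] flags=1000 CC?T → r1=0xdc
[5] flags=1000 GT?F → skip
[6] flags=0010 → (cmp)
[7] flags=0010 MI?F → skip
[8] flags=0010 VC?T → r2=0x44
[9] flags=0010 LT?F → skip

VAL = 0xdc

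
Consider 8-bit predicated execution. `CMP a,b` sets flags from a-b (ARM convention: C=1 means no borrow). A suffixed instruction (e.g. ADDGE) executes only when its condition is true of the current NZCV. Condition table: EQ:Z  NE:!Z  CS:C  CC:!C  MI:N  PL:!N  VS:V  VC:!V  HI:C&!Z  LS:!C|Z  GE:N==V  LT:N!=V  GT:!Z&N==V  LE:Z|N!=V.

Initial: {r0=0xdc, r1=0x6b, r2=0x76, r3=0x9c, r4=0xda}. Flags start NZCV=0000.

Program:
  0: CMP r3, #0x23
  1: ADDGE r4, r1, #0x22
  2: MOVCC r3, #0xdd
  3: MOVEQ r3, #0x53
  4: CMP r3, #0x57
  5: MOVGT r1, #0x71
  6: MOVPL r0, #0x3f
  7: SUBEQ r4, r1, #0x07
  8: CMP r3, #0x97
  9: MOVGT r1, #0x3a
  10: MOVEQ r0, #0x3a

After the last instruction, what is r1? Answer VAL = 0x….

VAL = 0x3a

0: ✓ CMP  NZCV=0011
1: · ADDGE
2: · MOVCC
3: · MOVEQ
4: ✓ CMP  NZCV=0011
5: · MOVGT
6: ✓ MOVPL  r0←0x3f
7: · SUBEQ
8: ✓ CMP  NZCV=0010
9: ✓ MOVGT  r1←0x3a
10: · MOVEQ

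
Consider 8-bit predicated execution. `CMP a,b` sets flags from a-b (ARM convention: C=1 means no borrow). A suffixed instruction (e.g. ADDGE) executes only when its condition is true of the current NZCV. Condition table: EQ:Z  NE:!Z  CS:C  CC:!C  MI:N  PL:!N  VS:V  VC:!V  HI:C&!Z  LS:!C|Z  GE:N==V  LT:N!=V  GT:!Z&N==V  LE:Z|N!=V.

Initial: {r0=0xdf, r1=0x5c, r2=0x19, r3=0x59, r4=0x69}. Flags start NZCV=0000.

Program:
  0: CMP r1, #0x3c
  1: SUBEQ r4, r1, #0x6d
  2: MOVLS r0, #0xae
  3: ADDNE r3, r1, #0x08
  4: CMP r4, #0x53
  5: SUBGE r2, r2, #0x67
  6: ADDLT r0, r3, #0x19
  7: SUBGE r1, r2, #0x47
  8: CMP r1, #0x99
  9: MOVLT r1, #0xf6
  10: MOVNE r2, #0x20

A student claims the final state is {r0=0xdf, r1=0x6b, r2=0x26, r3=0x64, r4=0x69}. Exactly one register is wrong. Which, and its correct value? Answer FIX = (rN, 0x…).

0: ✓ CMP  NZCV=0010
1: · SUBEQ
2: · MOVLS
3: ✓ ADDNE  r3←0x64
4: ✓ CMP  NZCV=0010
5: ✓ SUBGE  r2←0xb2
6: · ADDLT
7: ✓ SUBGE  r1←0x6b
8: ✓ CMP  NZCV=1001
9: · MOVLT
10: ✓ MOVNE  r2←0x20

FIX = (r2, 0x20)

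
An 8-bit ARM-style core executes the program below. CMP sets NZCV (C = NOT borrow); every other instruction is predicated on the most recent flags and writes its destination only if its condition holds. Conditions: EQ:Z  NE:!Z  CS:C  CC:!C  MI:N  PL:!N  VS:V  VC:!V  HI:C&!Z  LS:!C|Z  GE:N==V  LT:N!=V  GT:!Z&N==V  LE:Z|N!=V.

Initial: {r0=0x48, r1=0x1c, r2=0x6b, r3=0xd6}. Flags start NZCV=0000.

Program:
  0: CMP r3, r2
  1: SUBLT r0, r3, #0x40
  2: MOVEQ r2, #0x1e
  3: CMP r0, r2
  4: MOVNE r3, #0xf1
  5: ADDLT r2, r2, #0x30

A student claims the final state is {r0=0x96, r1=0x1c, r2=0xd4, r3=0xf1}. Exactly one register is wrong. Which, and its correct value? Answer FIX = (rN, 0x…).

[0] flags=0011 → (cmp)
[1] flags=0011 LT?T → r0=0x96
[2] flags=0011 EQ?F → skip
[3] flags=0011 → (cmp)
[4] flags=0011 NE?T → r3=0xf1
[5] flags=0011 LT?T → r2=0x9b

FIX = (r2, 0x9b)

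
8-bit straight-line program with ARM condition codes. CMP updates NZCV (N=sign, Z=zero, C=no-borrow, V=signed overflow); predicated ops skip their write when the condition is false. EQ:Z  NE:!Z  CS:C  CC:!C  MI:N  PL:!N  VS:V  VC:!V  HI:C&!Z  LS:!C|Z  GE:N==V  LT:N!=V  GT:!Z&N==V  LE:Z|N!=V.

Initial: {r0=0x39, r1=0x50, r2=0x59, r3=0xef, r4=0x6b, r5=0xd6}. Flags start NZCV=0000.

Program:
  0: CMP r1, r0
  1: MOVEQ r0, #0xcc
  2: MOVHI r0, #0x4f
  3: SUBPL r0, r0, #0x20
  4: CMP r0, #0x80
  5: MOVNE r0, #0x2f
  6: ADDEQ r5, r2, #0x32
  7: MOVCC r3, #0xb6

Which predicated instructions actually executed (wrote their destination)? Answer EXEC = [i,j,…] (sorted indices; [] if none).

EXEC = [2,3,5,7]

0: ✓ CMP  NZCV=0010
1: · MOVEQ
2: ✓ MOVHI  r0←0x4f
3: ✓ SUBPL  r0←0x2f
4: ✓ CMP  NZCV=1001
5: ✓ MOVNE  r0←0x2f
6: · ADDEQ
7: ✓ MOVCC  r3←0xb6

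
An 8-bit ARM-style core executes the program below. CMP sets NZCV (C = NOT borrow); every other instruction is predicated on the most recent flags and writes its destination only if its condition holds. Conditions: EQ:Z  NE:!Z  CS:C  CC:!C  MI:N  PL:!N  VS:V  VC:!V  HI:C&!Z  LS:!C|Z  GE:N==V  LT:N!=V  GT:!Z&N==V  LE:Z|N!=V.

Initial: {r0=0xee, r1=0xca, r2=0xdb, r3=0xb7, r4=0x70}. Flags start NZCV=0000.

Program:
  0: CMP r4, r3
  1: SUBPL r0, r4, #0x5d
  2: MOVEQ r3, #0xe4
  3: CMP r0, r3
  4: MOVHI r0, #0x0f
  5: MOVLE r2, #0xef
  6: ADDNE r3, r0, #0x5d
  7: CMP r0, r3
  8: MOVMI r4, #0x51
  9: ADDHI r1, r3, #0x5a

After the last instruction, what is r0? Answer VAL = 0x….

VAL = 0x0f

0: ✓ CMP  NZCV=1001
1: · SUBPL
2: · MOVEQ
3: ✓ CMP  NZCV=0010
4: ✓ MOVHI  r0←0x0f
5: · MOVLE
6: ✓ ADDNE  r3←0x6c
7: ✓ CMP  NZCV=1000
8: ✓ MOVMI  r4←0x51
9: · ADDHI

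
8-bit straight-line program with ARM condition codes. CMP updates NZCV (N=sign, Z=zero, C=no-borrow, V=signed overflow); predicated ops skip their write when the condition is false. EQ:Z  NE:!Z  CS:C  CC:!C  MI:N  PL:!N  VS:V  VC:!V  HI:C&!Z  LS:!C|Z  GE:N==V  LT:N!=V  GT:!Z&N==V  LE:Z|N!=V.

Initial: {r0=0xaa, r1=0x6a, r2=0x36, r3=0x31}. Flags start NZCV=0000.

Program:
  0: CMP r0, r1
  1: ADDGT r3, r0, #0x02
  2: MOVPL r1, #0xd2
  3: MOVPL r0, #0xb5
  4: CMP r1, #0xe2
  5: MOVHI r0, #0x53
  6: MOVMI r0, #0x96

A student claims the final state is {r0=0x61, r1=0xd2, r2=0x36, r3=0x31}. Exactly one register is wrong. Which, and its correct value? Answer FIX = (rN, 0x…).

FIX = (r0, 0x96)

[0] flags=0011 → (cmp)
[1] flags=0011 GT?F → skip
[2] flags=0011 PL?T → r1=0xd2
[3] flags=0011 PL?T → r0=0xb5
[4] flags=1000 → (cmp)
[5] flags=1000 HI?F → skip
[6] flags=1000 MI?T → r0=0x96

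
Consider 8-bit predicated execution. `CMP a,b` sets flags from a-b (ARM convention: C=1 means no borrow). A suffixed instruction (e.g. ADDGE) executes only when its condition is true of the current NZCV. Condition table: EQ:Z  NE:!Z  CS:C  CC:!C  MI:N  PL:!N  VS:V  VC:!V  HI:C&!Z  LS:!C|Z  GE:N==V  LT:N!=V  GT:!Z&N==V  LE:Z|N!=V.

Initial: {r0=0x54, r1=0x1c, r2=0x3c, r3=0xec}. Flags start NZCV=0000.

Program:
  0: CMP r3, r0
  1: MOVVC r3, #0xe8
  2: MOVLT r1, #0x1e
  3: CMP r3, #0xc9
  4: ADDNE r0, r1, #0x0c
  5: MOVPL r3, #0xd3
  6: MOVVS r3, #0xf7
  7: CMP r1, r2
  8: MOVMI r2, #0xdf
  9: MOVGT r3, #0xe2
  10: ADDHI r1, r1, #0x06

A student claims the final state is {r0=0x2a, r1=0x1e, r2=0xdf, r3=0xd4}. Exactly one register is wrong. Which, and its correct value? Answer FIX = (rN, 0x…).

FIX = (r3, 0xd3)

[0] flags=1010 → (cmp)
[1] flags=1010 VC?T → r3=0xe8
[2] flags=1010 LT?T → r1=0x1e
[3] flags=0010 → (cmp)
[4] flags=0010 NE?T → r0=0x2a
[5] flags=0010 PL?T → r3=0xd3
[6] flags=0010 VS?F → skip
[7] flags=1000 → (cmp)
[8] flags=1000 MI?T → r2=0xdf
[9] flags=1000 GT?F → skip
[10] flags=1000 HI?F → skip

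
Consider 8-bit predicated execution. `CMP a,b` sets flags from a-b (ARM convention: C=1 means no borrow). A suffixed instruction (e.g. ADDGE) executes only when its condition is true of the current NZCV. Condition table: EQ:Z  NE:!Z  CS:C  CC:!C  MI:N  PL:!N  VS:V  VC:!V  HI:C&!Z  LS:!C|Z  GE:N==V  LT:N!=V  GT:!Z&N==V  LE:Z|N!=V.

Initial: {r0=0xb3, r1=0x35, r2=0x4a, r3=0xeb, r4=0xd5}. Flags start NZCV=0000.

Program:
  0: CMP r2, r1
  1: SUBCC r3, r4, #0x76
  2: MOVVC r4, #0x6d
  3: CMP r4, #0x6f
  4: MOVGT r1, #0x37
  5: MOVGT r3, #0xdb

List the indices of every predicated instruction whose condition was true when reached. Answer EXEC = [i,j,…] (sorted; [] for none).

EXEC = [2]

[0] flags=0010 → (cmp)
[1] flags=0010 CC?F → skip
[2] flags=0010 VC?T → r4=0x6d
[3] flags=1000 → (cmp)
[4] flags=1000 GT?F → skip
[5] flags=1000 GT?F → skip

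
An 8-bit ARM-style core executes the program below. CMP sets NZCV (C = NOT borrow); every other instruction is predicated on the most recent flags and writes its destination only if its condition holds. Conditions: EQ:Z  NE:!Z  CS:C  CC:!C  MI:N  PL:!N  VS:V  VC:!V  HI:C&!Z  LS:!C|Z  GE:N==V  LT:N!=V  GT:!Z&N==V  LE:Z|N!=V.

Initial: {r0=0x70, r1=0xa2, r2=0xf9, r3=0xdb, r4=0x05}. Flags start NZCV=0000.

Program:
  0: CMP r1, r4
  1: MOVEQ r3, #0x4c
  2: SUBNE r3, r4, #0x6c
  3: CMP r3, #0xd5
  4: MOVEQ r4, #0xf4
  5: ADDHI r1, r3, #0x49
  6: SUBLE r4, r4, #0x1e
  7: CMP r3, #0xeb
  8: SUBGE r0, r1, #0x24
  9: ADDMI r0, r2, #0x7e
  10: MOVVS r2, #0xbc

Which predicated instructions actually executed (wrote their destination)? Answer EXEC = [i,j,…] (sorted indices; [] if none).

[0] flags=1010 → (cmp)
[1] flags=1010 EQ?F → skip
[2] flags=1010 NE?T → r3=0x99
[3] flags=1000 → (cmp)
[4] flags=1000 EQ?F → skip
[5] flags=1000 HI?F → skip
[6] flags=1000 LE?T → r4=0xe7
[7] flags=1000 → (cmp)
[8] flags=1000 GE?F → skip
[9] flags=1000 MI?T → r0=0x77
[10] flags=1000 VS?F → skip

EXEC = [2,6,9]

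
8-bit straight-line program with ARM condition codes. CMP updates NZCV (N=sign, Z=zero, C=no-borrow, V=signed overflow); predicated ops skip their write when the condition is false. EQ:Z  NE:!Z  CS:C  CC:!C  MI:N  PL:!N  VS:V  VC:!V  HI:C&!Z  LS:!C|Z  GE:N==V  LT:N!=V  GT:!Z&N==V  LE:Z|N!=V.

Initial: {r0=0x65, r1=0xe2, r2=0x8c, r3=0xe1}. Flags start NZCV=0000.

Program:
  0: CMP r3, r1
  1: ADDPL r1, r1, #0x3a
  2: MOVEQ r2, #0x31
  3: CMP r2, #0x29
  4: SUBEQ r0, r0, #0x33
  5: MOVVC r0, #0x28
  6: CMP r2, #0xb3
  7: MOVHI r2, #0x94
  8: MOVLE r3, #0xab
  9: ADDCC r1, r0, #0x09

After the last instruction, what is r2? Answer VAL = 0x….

[0] flags=1000 → (cmp)
[1] flags=1000 PL?F → skip
[2] flags=1000 EQ?F → skip
[3] flags=0011 → (cmp)
[4] flags=0011 EQ?F → skip
[5] flags=0011 VC?F → skip
[6] flags=1000 → (cmp)
[7] flags=1000 HI?F → skip
[8] flags=1000 LE?T → r3=0xab
[9] flags=1000 CC?T → r1=0x6e

VAL = 0x8c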